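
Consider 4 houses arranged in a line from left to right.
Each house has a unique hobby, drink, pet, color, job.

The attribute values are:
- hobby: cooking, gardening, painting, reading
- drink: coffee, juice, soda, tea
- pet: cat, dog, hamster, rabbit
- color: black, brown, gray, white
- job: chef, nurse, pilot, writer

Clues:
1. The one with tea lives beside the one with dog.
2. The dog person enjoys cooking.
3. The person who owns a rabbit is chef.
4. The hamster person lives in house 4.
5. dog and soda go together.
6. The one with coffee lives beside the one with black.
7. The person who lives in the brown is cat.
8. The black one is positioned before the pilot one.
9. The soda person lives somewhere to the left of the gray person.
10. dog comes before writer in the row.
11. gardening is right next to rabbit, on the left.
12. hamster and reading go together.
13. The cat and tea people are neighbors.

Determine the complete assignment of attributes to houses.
Solution:

House | Hobby | Drink | Pet | Color | Job
-----------------------------------------
  1   | gardening | coffee | cat | brown | nurse
  2   | painting | tea | rabbit | black | chef
  3   | cooking | soda | dog | white | pilot
  4   | reading | juice | hamster | gray | writer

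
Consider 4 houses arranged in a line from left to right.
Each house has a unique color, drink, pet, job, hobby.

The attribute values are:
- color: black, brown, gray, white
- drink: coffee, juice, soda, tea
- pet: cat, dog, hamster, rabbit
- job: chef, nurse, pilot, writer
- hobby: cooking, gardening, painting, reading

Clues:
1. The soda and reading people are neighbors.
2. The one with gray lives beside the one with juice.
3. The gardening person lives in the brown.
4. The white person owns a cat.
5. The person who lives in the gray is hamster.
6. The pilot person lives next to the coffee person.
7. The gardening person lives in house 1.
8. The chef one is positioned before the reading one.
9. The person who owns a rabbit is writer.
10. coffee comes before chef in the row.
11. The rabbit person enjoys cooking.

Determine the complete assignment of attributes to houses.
Solution:

House | Color | Drink | Pet | Job | Hobby
-----------------------------------------
  1   | brown | tea | dog | pilot | gardening
  2   | black | coffee | rabbit | writer | cooking
  3   | gray | soda | hamster | chef | painting
  4   | white | juice | cat | nurse | reading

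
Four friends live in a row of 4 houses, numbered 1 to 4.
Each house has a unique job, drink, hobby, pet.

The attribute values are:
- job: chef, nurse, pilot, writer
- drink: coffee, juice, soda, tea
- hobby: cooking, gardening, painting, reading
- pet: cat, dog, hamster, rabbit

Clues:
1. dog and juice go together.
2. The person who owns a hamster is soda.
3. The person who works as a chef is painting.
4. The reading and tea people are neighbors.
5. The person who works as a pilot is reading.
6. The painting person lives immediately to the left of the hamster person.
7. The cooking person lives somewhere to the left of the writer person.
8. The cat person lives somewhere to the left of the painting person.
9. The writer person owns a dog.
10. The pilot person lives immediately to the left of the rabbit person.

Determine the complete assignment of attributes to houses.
Solution:

House | Job | Drink | Hobby | Pet
---------------------------------
  1   | pilot | coffee | reading | cat
  2   | chef | tea | painting | rabbit
  3   | nurse | soda | cooking | hamster
  4   | writer | juice | gardening | dog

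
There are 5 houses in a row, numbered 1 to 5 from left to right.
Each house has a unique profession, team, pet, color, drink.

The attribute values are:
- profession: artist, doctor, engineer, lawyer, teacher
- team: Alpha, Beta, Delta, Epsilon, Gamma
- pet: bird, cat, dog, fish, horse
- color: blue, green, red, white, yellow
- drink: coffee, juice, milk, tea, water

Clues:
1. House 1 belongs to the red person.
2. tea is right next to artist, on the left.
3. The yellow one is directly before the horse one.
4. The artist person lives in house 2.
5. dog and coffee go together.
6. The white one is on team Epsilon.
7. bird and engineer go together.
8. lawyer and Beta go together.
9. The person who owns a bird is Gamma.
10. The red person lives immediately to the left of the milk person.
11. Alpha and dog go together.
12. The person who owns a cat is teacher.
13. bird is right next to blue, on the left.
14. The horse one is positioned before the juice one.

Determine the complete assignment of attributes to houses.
Solution:

House | Profession | Team | Pet | Color | Drink
-----------------------------------------------
  1   | engineer | Gamma | bird | red | tea
  2   | artist | Delta | fish | blue | milk
  3   | doctor | Alpha | dog | yellow | coffee
  4   | lawyer | Beta | horse | green | water
  5   | teacher | Epsilon | cat | white | juice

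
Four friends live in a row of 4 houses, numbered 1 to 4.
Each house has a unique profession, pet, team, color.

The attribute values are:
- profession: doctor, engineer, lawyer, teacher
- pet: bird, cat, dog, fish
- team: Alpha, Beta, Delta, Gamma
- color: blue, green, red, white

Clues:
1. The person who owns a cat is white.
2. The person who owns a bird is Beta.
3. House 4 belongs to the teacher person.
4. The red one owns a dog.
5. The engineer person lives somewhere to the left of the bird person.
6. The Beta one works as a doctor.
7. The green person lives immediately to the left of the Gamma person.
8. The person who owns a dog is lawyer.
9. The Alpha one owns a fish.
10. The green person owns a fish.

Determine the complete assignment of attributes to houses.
Solution:

House | Profession | Pet | Team | Color
---------------------------------------
  1   | engineer | fish | Alpha | green
  2   | lawyer | dog | Gamma | red
  3   | doctor | bird | Beta | blue
  4   | teacher | cat | Delta | white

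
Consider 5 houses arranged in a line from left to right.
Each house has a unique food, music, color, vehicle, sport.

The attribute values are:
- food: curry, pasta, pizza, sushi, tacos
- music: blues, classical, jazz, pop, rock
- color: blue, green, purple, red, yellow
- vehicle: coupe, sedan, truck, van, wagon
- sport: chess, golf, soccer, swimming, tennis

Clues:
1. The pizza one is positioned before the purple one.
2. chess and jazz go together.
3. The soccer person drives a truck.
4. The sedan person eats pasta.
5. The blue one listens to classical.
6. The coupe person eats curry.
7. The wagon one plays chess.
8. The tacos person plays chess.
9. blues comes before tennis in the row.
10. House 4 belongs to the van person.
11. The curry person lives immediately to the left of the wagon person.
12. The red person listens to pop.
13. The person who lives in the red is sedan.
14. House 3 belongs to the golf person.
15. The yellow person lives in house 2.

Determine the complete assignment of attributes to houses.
Solution:

House | Food | Music | Color | Vehicle | Sport
----------------------------------------------
  1   | curry | blues | green | coupe | swimming
  2   | tacos | jazz | yellow | wagon | chess
  3   | pasta | pop | red | sedan | golf
  4   | pizza | classical | blue | van | tennis
  5   | sushi | rock | purple | truck | soccer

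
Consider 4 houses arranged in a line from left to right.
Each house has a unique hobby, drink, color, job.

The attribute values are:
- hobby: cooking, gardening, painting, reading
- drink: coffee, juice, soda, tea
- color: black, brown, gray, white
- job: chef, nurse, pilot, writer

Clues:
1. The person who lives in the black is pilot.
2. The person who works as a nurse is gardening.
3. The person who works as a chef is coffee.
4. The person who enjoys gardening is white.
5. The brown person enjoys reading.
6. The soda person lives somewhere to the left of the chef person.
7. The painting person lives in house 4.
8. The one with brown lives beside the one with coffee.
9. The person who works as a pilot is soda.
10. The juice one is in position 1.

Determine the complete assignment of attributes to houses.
Solution:

House | Hobby | Drink | Color | Job
-----------------------------------
  1   | gardening | juice | white | nurse
  2   | cooking | soda | black | pilot
  3   | reading | tea | brown | writer
  4   | painting | coffee | gray | chef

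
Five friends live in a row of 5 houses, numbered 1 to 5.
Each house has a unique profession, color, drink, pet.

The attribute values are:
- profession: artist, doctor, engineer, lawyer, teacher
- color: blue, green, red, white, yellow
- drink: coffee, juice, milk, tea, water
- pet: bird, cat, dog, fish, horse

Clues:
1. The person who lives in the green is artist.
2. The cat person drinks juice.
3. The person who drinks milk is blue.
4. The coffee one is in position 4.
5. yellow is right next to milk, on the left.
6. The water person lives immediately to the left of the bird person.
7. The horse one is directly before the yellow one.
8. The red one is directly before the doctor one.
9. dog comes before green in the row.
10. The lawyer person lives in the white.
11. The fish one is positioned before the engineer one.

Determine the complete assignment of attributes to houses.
Solution:

House | Profession | Color | Drink | Pet
----------------------------------------
  1   | teacher | red | tea | horse
  2   | doctor | yellow | water | fish
  3   | engineer | blue | milk | bird
  4   | lawyer | white | coffee | dog
  5   | artist | green | juice | cat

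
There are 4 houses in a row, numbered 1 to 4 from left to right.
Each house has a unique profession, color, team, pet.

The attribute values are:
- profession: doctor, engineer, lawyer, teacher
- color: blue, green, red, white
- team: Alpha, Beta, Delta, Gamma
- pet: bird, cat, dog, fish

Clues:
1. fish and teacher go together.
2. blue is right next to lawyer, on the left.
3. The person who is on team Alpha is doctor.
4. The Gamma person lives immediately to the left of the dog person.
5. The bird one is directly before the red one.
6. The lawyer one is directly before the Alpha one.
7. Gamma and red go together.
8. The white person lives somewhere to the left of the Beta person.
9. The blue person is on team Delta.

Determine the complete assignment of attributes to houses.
Solution:

House | Profession | Color | Team | Pet
---------------------------------------
  1   | engineer | blue | Delta | bird
  2   | lawyer | red | Gamma | cat
  3   | doctor | white | Alpha | dog
  4   | teacher | green | Beta | fish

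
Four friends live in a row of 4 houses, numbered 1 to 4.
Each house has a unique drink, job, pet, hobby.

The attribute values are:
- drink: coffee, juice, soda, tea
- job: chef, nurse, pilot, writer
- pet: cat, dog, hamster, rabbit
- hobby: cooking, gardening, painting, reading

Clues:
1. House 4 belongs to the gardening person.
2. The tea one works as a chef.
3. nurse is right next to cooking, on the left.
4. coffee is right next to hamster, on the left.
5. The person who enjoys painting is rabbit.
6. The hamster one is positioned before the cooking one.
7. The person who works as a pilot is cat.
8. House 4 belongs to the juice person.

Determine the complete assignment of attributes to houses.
Solution:

House | Drink | Job | Pet | Hobby
---------------------------------
  1   | coffee | writer | rabbit | painting
  2   | soda | nurse | hamster | reading
  3   | tea | chef | dog | cooking
  4   | juice | pilot | cat | gardening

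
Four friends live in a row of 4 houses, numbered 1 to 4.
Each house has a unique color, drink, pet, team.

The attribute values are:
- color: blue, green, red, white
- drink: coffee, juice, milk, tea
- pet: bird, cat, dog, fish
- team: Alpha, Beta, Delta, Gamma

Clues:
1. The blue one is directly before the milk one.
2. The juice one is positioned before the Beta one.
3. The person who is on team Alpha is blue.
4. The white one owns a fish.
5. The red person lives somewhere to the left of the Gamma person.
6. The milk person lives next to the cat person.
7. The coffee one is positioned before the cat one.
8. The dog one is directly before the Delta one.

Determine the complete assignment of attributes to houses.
Solution:

House | Color | Drink | Pet | Team
----------------------------------
  1   | blue | coffee | dog | Alpha
  2   | red | milk | bird | Delta
  3   | green | juice | cat | Gamma
  4   | white | tea | fish | Beta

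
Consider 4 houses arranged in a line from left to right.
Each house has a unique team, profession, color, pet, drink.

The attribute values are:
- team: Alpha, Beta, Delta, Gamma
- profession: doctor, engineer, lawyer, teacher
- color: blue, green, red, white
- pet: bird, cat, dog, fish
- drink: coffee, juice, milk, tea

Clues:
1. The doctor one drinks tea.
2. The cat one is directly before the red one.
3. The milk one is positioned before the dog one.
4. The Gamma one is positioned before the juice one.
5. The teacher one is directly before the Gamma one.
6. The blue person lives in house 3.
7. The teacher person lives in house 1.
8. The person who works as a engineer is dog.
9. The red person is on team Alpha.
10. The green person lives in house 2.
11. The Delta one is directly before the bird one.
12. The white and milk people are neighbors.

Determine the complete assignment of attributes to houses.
Solution:

House | Team | Profession | Color | Pet | Drink
-----------------------------------------------
  1   | Delta | teacher | white | fish | coffee
  2   | Gamma | lawyer | green | bird | milk
  3   | Beta | doctor | blue | cat | tea
  4   | Alpha | engineer | red | dog | juice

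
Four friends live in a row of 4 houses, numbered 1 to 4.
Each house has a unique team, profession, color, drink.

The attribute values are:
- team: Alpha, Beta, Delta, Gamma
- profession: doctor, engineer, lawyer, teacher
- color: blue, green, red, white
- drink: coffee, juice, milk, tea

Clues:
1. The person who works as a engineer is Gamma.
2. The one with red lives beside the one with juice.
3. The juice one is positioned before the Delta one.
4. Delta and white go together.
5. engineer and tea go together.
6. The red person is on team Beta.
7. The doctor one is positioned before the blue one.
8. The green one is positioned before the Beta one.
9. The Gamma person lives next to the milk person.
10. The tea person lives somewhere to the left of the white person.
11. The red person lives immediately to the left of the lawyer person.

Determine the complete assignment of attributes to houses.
Solution:

House | Team | Profession | Color | Drink
-----------------------------------------
  1   | Gamma | engineer | green | tea
  2   | Beta | doctor | red | milk
  3   | Alpha | lawyer | blue | juice
  4   | Delta | teacher | white | coffee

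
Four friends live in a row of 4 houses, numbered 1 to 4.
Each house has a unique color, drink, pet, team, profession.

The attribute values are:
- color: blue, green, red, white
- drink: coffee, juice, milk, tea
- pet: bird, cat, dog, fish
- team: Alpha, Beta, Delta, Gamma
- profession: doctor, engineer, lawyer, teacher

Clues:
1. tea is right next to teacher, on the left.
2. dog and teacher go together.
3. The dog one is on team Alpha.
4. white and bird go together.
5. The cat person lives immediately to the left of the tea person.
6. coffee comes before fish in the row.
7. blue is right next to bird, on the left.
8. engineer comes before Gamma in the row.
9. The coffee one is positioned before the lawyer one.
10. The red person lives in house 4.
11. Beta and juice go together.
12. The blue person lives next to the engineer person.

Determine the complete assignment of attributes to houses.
Solution:

House | Color | Drink | Pet | Team | Profession
-----------------------------------------------
  1   | blue | juice | cat | Beta | doctor
  2   | white | tea | bird | Delta | engineer
  3   | green | coffee | dog | Alpha | teacher
  4   | red | milk | fish | Gamma | lawyer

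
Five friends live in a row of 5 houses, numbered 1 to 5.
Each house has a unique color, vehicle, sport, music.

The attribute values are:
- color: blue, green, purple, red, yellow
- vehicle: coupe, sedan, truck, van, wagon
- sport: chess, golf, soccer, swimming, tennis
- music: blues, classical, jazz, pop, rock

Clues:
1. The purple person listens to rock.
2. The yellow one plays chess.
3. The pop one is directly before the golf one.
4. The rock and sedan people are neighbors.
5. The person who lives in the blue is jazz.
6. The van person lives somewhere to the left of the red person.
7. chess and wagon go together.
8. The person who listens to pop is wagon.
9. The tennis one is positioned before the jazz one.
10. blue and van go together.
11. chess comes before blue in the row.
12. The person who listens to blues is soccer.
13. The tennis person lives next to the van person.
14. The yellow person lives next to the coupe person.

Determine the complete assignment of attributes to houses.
Solution:

House | Color | Vehicle | Sport | Music
---------------------------------------
  1   | yellow | wagon | chess | pop
  2   | purple | coupe | golf | rock
  3   | green | sedan | tennis | classical
  4   | blue | van | swimming | jazz
  5   | red | truck | soccer | blues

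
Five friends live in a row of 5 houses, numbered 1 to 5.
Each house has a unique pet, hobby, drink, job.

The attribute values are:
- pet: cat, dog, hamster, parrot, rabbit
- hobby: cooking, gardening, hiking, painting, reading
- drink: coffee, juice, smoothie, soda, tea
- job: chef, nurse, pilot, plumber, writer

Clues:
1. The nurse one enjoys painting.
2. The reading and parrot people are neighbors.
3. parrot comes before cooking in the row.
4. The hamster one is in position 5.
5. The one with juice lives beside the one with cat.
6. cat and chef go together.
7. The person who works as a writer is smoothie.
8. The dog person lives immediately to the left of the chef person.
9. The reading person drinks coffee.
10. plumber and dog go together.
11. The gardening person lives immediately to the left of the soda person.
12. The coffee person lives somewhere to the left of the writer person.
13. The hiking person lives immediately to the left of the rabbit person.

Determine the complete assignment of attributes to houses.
Solution:

House | Pet | Hobby | Drink | Job
---------------------------------
  1   | dog | gardening | juice | plumber
  2   | cat | hiking | soda | chef
  3   | rabbit | reading | coffee | pilot
  4   | parrot | painting | tea | nurse
  5   | hamster | cooking | smoothie | writer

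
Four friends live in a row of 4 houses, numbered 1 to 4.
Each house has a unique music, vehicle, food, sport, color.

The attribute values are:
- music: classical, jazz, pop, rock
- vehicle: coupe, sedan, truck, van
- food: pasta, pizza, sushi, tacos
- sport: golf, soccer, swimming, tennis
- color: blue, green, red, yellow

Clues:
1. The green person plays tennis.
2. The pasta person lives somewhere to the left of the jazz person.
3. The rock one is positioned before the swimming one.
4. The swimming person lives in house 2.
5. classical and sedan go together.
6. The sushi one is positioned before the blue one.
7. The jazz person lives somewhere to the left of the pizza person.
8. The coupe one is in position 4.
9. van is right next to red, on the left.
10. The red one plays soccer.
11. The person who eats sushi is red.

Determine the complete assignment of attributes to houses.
Solution:

House | Music | Vehicle | Food | Sport | Color
----------------------------------------------
  1   | rock | truck | pasta | tennis | green
  2   | jazz | van | tacos | swimming | yellow
  3   | classical | sedan | sushi | soccer | red
  4   | pop | coupe | pizza | golf | blue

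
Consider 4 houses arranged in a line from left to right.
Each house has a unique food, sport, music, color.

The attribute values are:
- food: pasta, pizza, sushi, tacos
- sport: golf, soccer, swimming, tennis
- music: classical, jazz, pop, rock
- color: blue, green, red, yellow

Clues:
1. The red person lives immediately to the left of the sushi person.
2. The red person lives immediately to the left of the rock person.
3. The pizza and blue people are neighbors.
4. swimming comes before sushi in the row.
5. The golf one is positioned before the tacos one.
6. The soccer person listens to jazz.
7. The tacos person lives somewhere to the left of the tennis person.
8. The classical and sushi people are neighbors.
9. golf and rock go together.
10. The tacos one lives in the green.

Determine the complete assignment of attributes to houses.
Solution:

House | Food | Sport | Music | Color
------------------------------------
  1   | pizza | swimming | classical | red
  2   | sushi | golf | rock | blue
  3   | tacos | soccer | jazz | green
  4   | pasta | tennis | pop | yellow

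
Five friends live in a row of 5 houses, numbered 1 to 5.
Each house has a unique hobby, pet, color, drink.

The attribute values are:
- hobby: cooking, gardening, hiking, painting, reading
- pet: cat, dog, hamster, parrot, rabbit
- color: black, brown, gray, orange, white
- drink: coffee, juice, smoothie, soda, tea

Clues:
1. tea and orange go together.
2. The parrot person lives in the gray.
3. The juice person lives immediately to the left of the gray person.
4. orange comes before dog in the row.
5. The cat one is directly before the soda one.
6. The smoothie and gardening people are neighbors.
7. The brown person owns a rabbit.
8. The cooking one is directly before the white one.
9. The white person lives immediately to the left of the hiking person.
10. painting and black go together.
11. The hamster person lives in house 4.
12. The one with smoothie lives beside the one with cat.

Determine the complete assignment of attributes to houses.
Solution:

House | Hobby | Pet | Color | Drink
-----------------------------------
  1   | cooking | rabbit | brown | smoothie
  2   | gardening | cat | white | juice
  3   | hiking | parrot | gray | soda
  4   | reading | hamster | orange | tea
  5   | painting | dog | black | coffee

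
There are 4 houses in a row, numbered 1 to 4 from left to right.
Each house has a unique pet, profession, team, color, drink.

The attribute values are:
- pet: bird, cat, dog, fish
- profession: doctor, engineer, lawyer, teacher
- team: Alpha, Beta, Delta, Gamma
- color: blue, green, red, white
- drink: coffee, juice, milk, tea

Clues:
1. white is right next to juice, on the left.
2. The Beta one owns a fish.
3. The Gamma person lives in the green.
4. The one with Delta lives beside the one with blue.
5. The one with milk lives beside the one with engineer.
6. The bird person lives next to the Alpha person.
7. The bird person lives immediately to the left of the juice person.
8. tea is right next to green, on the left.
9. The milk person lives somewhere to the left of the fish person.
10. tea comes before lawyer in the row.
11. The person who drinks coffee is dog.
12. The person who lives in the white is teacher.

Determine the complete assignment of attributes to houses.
Solution:

House | Pet | Profession | Team | Color | Drink
-----------------------------------------------
  1   | bird | teacher | Delta | white | milk
  2   | cat | engineer | Alpha | blue | juice
  3   | fish | doctor | Beta | red | tea
  4   | dog | lawyer | Gamma | green | coffee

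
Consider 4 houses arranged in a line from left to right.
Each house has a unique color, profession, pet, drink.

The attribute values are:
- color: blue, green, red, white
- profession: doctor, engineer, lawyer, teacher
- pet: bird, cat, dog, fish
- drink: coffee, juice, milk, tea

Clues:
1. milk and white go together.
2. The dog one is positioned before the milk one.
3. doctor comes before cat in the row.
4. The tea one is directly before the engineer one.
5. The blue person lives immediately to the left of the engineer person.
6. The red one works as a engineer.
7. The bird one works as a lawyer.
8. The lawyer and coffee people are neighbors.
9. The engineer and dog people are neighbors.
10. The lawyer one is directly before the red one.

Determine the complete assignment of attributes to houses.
Solution:

House | Color | Profession | Pet | Drink
----------------------------------------
  1   | blue | lawyer | bird | tea
  2   | red | engineer | fish | coffee
  3   | green | doctor | dog | juice
  4   | white | teacher | cat | milk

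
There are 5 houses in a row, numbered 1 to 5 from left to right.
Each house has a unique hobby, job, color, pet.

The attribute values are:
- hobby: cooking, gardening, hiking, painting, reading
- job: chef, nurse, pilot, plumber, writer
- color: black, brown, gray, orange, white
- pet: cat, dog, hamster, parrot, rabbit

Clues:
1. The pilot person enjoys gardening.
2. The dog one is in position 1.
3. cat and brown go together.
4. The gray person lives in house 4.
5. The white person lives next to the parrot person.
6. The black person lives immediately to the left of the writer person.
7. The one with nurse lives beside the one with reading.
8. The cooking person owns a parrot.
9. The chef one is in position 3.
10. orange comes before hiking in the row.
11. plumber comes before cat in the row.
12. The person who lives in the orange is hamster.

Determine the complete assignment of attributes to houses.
Solution:

House | Hobby | Job | Color | Pet
---------------------------------
  1   | painting | nurse | black | dog
  2   | reading | writer | orange | hamster
  3   | hiking | chef | white | rabbit
  4   | cooking | plumber | gray | parrot
  5   | gardening | pilot | brown | cat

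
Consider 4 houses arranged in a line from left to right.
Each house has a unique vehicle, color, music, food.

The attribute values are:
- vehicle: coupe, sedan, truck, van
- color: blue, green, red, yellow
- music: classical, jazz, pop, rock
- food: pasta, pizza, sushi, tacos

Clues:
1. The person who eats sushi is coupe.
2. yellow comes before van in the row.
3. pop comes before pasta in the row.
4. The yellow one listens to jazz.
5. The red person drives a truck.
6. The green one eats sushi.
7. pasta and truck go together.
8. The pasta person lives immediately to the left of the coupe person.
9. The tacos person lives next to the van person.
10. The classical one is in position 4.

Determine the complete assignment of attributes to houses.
Solution:

House | Vehicle | Color | Music | Food
--------------------------------------
  1   | sedan | yellow | jazz | tacos
  2   | van | blue | pop | pizza
  3   | truck | red | rock | pasta
  4   | coupe | green | classical | sushi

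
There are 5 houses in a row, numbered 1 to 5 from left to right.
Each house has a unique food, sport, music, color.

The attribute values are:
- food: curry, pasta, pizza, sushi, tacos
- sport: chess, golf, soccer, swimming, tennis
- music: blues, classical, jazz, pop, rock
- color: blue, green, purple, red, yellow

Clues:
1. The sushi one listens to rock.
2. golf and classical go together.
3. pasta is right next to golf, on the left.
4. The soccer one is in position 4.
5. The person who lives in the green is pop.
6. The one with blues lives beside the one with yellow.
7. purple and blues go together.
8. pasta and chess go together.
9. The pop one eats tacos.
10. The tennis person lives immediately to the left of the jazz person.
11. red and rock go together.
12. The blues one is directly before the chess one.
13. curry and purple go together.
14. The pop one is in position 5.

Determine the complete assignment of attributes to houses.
Solution:

House | Food | Sport | Music | Color
------------------------------------
  1   | curry | tennis | blues | purple
  2   | pasta | chess | jazz | yellow
  3   | pizza | golf | classical | blue
  4   | sushi | soccer | rock | red
  5   | tacos | swimming | pop | green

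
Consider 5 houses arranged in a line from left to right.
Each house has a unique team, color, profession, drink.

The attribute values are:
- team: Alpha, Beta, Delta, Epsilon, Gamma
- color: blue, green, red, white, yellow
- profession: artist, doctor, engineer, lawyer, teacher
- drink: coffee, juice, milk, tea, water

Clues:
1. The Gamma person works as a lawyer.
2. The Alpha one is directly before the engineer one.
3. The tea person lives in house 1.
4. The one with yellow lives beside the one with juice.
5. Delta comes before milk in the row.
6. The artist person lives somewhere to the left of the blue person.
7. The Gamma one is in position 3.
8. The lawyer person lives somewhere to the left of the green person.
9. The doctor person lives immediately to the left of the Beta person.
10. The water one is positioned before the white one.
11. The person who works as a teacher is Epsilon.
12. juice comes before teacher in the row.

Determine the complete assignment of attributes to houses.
Solution:

House | Team | Color | Profession | Drink
-----------------------------------------
  1   | Alpha | red | doctor | tea
  2   | Beta | yellow | engineer | water
  3   | Gamma | white | lawyer | juice
  4   | Delta | green | artist | coffee
  5   | Epsilon | blue | teacher | milk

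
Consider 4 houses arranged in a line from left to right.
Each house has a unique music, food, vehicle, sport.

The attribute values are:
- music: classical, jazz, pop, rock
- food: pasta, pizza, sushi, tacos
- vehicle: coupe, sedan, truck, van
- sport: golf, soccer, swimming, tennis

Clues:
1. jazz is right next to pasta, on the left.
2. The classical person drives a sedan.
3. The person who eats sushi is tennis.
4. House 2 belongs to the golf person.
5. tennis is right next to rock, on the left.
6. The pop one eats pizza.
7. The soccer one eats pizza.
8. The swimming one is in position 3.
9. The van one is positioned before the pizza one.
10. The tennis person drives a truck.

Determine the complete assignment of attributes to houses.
Solution:

House | Music | Food | Vehicle | Sport
--------------------------------------
  1   | jazz | sushi | truck | tennis
  2   | rock | pasta | van | golf
  3   | classical | tacos | sedan | swimming
  4   | pop | pizza | coupe | soccer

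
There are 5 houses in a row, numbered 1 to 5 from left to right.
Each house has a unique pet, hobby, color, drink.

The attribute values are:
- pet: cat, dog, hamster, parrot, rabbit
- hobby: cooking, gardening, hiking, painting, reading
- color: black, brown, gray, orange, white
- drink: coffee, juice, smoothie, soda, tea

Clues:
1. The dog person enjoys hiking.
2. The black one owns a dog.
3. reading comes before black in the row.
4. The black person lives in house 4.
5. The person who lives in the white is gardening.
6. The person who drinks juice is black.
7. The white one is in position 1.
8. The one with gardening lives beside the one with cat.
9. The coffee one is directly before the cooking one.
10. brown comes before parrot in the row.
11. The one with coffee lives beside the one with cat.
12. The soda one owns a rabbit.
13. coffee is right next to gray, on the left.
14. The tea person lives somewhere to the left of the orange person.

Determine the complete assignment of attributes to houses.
Solution:

House | Pet | Hobby | Color | Drink
-----------------------------------
  1   | hamster | gardening | white | coffee
  2   | cat | cooking | gray | tea
  3   | rabbit | reading | brown | soda
  4   | dog | hiking | black | juice
  5   | parrot | painting | orange | smoothie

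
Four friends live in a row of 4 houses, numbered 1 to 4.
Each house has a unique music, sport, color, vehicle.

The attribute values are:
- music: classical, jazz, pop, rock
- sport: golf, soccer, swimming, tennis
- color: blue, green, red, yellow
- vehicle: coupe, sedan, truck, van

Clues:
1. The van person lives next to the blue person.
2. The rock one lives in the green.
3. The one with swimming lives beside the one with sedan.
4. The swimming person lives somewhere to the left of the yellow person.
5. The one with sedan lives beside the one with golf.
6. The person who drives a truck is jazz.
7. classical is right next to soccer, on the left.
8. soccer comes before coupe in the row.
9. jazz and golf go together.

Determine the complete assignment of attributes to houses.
Solution:

House | Music | Sport | Color | Vehicle
---------------------------------------
  1   | classical | swimming | red | van
  2   | pop | soccer | blue | sedan
  3   | jazz | golf | yellow | truck
  4   | rock | tennis | green | coupe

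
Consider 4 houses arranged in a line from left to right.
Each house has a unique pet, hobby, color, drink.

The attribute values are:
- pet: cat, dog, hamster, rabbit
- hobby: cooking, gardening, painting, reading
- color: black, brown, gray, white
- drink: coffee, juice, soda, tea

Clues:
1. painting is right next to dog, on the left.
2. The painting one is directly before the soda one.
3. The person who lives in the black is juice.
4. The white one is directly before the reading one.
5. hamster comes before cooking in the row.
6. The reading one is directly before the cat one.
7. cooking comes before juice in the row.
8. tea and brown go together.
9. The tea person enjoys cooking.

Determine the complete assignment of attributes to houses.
Solution:

House | Pet | Hobby | Color | Drink
-----------------------------------
  1   | hamster | painting | white | coffee
  2   | dog | reading | gray | soda
  3   | cat | cooking | brown | tea
  4   | rabbit | gardening | black | juice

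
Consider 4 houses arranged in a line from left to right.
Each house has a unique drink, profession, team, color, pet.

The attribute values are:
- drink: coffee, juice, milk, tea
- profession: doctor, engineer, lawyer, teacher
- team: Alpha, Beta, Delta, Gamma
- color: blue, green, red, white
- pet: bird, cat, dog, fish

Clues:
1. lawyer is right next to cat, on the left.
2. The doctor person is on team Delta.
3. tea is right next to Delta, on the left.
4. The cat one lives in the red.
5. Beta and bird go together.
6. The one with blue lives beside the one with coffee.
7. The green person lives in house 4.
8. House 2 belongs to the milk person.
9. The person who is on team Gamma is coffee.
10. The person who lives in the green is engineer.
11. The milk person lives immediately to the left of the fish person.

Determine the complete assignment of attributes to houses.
Solution:

House | Drink | Profession | Team | Color | Pet
-----------------------------------------------
  1   | tea | lawyer | Beta | white | bird
  2   | milk | doctor | Delta | red | cat
  3   | juice | teacher | Alpha | blue | fish
  4   | coffee | engineer | Gamma | green | dog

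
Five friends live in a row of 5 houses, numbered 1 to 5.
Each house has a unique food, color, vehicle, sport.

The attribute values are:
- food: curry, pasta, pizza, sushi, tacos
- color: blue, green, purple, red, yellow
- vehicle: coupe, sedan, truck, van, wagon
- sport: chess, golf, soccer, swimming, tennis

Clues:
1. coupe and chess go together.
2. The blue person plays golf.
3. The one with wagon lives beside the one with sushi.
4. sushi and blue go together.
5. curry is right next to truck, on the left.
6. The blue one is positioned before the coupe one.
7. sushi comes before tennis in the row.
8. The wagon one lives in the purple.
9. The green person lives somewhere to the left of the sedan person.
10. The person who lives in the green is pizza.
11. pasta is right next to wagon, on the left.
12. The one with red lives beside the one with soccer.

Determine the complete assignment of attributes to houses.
Solution:

House | Food | Color | Vehicle | Sport
--------------------------------------
  1   | pasta | red | van | swimming
  2   | curry | purple | wagon | soccer
  3   | sushi | blue | truck | golf
  4   | pizza | green | coupe | chess
  5   | tacos | yellow | sedan | tennis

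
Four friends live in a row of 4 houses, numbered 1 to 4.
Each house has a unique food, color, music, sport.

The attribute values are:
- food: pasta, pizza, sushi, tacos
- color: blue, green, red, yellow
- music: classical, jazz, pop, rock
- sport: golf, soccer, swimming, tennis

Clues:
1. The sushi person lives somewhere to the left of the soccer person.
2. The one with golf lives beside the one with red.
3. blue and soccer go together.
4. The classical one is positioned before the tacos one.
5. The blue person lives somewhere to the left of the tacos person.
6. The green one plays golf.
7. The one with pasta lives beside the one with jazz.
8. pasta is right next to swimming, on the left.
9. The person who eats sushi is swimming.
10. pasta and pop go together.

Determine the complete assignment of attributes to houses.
Solution:

House | Food | Color | Music | Sport
------------------------------------
  1   | pasta | green | pop | golf
  2   | sushi | red | jazz | swimming
  3   | pizza | blue | classical | soccer
  4   | tacos | yellow | rock | tennis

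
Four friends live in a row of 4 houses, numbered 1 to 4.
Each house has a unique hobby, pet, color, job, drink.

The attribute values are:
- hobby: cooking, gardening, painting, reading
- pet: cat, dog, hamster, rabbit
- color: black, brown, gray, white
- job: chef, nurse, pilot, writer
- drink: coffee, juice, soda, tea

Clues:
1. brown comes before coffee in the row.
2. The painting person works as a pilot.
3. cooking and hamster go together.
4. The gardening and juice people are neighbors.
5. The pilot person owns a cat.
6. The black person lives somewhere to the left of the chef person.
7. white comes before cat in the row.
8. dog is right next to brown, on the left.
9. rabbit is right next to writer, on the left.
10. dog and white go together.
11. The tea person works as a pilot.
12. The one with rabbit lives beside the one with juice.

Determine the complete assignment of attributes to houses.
Solution:

House | Hobby | Pet | Color | Job | Drink
-----------------------------------------
  1   | gardening | rabbit | black | nurse | soda
  2   | reading | dog | white | writer | juice
  3   | painting | cat | brown | pilot | tea
  4   | cooking | hamster | gray | chef | coffee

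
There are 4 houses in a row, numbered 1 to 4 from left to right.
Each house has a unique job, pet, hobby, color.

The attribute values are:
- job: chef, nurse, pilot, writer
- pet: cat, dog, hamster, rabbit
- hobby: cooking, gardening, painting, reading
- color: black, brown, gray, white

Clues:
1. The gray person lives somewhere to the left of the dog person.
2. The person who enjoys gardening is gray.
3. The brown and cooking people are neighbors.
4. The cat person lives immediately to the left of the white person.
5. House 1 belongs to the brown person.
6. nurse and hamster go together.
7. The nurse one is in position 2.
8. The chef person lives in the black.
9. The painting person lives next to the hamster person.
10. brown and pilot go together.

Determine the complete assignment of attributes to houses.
Solution:

House | Job | Pet | Hobby | Color
---------------------------------
  1   | pilot | cat | painting | brown
  2   | nurse | hamster | cooking | white
  3   | writer | rabbit | gardening | gray
  4   | chef | dog | reading | black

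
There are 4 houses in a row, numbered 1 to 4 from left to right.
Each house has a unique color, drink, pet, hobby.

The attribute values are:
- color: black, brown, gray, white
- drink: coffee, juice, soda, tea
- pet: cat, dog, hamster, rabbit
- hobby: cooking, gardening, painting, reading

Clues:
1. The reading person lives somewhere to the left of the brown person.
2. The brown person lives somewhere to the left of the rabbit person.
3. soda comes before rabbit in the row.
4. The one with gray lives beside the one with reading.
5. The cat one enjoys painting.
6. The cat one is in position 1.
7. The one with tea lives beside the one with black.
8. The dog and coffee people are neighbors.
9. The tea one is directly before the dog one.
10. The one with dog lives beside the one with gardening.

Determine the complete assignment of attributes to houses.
Solution:

House | Color | Drink | Pet | Hobby
-----------------------------------
  1   | gray | tea | cat | painting
  2   | black | soda | dog | reading
  3   | brown | coffee | hamster | gardening
  4   | white | juice | rabbit | cooking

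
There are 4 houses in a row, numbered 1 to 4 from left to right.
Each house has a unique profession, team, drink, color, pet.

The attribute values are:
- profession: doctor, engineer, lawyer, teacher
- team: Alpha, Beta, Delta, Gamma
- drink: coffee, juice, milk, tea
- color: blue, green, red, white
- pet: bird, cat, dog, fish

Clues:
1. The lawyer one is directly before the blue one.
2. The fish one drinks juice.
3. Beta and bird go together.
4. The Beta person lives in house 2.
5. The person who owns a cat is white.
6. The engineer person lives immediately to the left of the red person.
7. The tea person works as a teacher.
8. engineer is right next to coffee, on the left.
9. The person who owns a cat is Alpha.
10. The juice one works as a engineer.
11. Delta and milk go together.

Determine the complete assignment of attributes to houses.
Solution:

House | Profession | Team | Drink | Color | Pet
-----------------------------------------------
  1   | engineer | Gamma | juice | green | fish
  2   | lawyer | Beta | coffee | red | bird
  3   | doctor | Delta | milk | blue | dog
  4   | teacher | Alpha | tea | white | cat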